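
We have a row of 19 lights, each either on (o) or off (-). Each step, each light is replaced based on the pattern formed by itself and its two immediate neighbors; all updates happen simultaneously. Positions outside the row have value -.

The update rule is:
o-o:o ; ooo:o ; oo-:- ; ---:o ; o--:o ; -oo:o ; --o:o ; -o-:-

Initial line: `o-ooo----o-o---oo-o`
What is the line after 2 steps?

step 1: -ooo-oooo-o-oooo-o-
step 2: ooo-oooo-o-oooo-o-o

ooo-oooo-o-oooo-o-o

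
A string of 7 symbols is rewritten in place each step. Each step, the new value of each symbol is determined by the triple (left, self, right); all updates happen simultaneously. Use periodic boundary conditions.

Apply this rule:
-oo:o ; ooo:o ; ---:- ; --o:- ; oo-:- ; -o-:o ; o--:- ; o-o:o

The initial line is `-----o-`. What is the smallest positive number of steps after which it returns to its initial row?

-----o-

1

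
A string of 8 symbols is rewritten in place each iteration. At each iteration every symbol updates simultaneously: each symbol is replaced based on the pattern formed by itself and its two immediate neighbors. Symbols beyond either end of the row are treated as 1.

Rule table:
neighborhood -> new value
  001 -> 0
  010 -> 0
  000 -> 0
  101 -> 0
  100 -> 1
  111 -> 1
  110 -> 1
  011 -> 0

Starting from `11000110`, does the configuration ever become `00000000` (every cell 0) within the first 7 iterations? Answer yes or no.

iteration 1: 11100010
iteration 2: 11110000
iteration 3: 11111000
iteration 4: 11111100
iteration 5: 11111110
iteration 6: 11111110  (fixed point — unchanged through iteration 7)
iteration 7 is 11111110, still not uniform 0

no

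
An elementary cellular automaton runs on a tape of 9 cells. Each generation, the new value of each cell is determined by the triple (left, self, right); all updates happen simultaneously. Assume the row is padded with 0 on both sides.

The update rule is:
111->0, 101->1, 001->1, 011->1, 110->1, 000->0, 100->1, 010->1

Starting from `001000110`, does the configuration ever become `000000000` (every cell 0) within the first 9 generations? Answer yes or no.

generation 1: 011101111
generation 2: 110111001
generation 3: 111101111
generation 4: 100111001
generation 5: 111101111  (repeats generation 3; period 2)
generation 9: 111101111
generation 9 is 111101111, still not uniform 0

no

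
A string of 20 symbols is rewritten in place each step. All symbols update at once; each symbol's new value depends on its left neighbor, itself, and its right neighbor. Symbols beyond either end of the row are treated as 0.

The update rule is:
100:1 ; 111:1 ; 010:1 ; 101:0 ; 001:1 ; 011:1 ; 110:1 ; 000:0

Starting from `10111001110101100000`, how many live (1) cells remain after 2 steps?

14

10111111110101110000
10111111110101111000
count of 1: 14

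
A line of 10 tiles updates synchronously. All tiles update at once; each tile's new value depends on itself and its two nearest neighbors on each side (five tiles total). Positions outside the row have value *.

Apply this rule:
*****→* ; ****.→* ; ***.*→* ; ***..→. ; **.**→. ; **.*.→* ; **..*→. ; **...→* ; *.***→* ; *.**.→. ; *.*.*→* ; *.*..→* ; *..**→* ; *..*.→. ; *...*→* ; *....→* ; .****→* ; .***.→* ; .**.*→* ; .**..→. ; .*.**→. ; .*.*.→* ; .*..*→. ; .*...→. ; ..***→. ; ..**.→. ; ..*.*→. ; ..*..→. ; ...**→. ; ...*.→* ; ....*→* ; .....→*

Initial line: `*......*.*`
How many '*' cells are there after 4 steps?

.******..*
.*****..*.
.****.....
.***.****.
count of *: 7

7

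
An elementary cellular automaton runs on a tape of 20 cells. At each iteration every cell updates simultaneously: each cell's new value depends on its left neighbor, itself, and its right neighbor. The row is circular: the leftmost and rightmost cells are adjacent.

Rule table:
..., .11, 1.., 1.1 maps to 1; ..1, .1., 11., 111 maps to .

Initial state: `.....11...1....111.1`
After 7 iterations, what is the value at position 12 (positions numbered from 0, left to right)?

1

1111.1.11..111.1..1.
1...1.11.1.1..1.1..1
.11..11.1.1.1..1.1.1
11.1.1.1.1.1.1..1.1.
1.1.1.1.1.1.1.1..1.1
.1.1.1.1.1.1.1.1..11
1.1.1.1.1.1.1.1.1.1.
position 12 holds 1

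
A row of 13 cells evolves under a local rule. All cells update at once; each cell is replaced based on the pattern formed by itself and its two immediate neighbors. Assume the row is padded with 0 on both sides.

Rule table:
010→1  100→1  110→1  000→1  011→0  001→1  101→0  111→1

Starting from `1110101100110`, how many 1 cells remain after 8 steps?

0110100111011
1010111011001
1010011001111
1011101110111
1001100110011
1110111011101
0110011001101
1011101110101
count of 1: 9

9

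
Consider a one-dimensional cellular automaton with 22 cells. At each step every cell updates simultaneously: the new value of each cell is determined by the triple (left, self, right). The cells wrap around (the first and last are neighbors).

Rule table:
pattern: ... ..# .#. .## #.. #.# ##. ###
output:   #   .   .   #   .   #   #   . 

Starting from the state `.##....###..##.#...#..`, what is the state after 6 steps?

.#.##..###....###...##

.##.##.#.#..###..#...#
#######.#...#.#....#..
#.....##..#..#..##....
..###.##........##.##.
#.#.####.######.#####.
.#.##..###....###...##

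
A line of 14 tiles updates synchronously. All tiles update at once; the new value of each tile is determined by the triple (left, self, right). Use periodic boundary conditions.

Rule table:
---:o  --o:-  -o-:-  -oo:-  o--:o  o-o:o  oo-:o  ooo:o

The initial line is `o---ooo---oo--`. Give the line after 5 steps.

-oo--oo--oooo-

step 1: -oo--oooo--oo-
step 2: --oo--oooo--oo
step 3: o--oo--oooo--o
step 4: oo--oo--oooo--
step 5: -oo--oo--oooo-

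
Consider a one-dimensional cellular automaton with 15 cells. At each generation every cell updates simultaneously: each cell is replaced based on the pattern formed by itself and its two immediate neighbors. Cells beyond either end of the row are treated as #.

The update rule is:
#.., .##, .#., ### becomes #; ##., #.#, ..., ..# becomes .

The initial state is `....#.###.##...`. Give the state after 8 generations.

.#..#.#.#.#.##.

generation 1: #...#.##..#.#..
generation 2: .#..#.#.#.#.##.
generation 3: .##.#.#.#.#.#..
generation 4: .#..#.#.#.#.##.  (repeats generation 2; period 2)
generation 8: .#..#.#.#.#.##.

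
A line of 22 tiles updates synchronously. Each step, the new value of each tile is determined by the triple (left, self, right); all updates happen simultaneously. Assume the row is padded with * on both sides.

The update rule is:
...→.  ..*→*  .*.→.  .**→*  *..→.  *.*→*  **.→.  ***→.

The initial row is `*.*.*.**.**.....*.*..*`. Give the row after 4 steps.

*.**.**.....*.*..**.**

.*.*.**.**.....*.*..**
*.*.**.**.....*.*..**.
.*.**.**.....*.*..**.*
*.**.**.....*.*..**.**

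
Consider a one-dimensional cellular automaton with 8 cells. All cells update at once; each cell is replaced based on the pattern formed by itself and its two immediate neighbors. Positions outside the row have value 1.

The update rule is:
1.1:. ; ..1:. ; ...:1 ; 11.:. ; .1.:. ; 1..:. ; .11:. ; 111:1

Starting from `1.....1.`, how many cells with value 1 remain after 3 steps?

1

..111...
...1..1.
.1......
count of 1: 1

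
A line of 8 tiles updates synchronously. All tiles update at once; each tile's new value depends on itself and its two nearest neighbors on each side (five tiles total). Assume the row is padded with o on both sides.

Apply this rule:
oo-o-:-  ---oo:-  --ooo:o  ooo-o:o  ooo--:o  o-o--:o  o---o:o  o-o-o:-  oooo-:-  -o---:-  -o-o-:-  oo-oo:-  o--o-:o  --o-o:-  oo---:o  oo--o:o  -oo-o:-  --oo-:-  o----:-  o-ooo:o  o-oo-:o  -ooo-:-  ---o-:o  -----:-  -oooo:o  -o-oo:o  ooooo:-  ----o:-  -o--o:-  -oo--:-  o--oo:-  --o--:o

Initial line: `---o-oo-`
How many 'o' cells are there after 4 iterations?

3

ooo-oo--
--o-o-o-
oo-----o
-oo----o
count of o: 3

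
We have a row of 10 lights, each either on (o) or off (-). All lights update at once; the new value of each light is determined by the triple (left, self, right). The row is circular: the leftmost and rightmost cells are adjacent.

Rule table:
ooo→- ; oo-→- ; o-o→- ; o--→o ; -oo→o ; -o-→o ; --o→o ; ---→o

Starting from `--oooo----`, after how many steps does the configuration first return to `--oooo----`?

ooo---oooo
---oooo---
oooo---ooo
----oooo--
ooooo---oo
-----oooo-
oooooo---o
------oooo
ooooooo---
o------ooo
-ooooooo--
oo------oo
--ooooooo-
ooo------o
---ooooooo
oooo------
o---oooooo
-oooo-----
oo---ooooo
--oooo----

20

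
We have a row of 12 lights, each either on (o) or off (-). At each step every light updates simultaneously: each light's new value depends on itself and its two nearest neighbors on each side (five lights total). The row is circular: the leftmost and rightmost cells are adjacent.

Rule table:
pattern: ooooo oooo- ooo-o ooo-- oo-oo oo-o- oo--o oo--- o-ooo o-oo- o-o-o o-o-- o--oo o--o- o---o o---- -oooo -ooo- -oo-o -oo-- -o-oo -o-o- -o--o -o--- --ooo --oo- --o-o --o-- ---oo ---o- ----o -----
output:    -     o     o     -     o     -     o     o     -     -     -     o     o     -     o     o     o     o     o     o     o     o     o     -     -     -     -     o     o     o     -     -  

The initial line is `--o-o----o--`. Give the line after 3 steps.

-o-oo-o-oo-o
o-o-o--o-o--
-o-ooo--ooo-

-o-ooo--ooo-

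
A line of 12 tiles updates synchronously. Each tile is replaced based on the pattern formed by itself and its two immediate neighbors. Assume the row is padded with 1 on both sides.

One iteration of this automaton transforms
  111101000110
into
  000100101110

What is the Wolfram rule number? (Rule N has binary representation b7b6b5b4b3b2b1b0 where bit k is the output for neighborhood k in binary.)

90

position 0: 111 → 0  (bit 7 = 0)
position 3: 110 → 1  (bit 6 = 1)
position 4: 101 → 0  (bit 5 = 0)
position 6: 100 → 1  (bit 4 = 1)
position 9: 011 → 1  (bit 3 = 1)
position 5: 010 → 0  (bit 2 = 0)
position 8: 001 → 1  (bit 1 = 1)
position 7: 000 → 0  (bit 0 = 0)
bits b7..b0 = 01011010 = 90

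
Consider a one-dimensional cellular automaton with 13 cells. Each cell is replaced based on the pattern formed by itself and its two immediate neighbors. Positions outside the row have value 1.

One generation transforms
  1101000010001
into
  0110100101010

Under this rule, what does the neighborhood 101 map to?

At position 2 the neighborhood is 101; the next row has 1 there.

1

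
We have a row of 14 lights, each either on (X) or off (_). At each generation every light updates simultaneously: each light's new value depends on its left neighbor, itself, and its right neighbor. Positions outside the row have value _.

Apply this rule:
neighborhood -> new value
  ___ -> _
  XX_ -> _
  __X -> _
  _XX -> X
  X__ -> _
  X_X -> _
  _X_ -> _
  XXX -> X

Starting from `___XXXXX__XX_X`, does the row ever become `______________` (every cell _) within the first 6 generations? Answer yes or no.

___XXXX___X___
___XXX________
___XX_________
___X__________
______________
all cells are _ at generation 5

yes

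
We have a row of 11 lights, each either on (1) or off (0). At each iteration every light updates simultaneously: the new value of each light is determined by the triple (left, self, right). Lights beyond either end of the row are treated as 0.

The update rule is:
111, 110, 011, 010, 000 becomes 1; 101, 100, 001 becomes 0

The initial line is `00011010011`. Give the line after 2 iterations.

11011010011
11011010011

11011010011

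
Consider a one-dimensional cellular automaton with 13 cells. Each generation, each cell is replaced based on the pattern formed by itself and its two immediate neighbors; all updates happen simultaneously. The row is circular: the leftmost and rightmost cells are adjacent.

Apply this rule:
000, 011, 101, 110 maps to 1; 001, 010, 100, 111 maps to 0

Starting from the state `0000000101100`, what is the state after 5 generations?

1110110111011

1111110011101
0000010010111
0111000001101
1101011101110
1110110111011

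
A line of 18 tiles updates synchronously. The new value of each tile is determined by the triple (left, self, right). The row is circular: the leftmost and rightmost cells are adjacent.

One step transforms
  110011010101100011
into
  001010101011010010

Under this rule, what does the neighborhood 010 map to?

0

At position 7 the neighborhood is 010; the next row has 0 there.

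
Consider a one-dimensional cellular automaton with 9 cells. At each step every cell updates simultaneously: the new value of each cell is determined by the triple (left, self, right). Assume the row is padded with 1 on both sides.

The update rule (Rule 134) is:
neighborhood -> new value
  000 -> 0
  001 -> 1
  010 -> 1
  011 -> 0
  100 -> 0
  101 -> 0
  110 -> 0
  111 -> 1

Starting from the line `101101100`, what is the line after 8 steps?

step 1: 000000001
step 2: 000000010
step 3: 000000110
step 4: 000001000
step 5: 000011001
step 6: 000100010
step 7: 001100110
step 8: 010001000

010001000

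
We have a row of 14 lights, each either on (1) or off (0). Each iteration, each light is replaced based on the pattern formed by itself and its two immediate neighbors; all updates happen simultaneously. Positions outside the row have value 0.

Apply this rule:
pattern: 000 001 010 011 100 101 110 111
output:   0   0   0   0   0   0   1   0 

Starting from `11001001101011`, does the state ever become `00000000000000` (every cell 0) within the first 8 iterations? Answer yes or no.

01000000100001
00000000000000
all cells are 0 at iteration 2

yes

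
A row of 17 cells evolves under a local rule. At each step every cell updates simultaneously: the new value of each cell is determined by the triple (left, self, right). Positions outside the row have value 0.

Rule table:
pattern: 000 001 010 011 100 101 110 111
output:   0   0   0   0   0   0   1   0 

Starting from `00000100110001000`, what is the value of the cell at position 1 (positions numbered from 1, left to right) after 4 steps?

00000000010000000
00000000000000000
00000000000000000  (fixed point — unchanged through step 4)
position 1 holds 0

0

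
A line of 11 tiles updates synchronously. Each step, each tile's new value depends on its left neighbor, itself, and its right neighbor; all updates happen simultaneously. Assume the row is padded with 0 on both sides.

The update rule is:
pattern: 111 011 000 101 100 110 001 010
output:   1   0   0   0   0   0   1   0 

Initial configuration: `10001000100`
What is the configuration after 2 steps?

00100010000

00010001000
00100010000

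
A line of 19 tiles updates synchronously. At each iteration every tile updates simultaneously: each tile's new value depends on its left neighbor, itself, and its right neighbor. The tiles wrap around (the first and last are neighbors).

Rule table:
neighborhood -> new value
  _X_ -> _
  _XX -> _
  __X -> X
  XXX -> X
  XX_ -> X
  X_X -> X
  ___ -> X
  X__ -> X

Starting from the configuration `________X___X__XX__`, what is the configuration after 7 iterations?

XXXXXXXX_XXX_XX_XXX
XXXXXXXXX_XXX_XX_XX
XXXXXXXXXX_XXX_XX_X
XXXXXXXXXXX_XXX_XX_
_XXXXXXXXXXX_XXX_XX
X_XXXXXXXXXXX_XXX_X
XX_XXXXXXXXXXX_XXX_

XX_XXXXXXXXXXX_XXX_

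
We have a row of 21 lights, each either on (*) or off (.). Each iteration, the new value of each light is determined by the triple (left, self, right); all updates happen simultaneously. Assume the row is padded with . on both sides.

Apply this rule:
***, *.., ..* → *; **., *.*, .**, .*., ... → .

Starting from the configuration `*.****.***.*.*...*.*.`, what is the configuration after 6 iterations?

...**...*.....*.*...*
..*..*.*.*...*...*.*.
.*.**.....*.*.*.*...*
*....*...*.......*.*.
.*..*.*.*.*.....*...*
*.**.......*...*.*.*.

*.**.......*...*.*.*.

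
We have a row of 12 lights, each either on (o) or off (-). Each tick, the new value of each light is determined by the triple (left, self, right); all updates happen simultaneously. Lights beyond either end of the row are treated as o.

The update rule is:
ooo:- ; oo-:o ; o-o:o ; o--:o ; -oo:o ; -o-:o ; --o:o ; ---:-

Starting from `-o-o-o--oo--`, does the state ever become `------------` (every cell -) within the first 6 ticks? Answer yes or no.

yes

tick 1: oooooooooooo
tick 2: ------------
all cells are - at tick 2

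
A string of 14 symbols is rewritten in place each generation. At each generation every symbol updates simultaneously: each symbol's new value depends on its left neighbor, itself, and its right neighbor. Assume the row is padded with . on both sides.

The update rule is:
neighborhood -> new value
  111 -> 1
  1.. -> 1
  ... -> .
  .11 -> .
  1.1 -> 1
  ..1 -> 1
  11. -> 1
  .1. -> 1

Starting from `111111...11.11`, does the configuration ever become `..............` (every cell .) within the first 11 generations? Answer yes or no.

.111111.1.11.1
1.11111111.111
11.11111111.11
.11.11111111.1
1.11.111111111
11.11.11111111
.11.11.1111111
1.11.11.111111
11.11.11.11111
.11.11.11.1111
1.11.11.11.111
generation 11 is 1.11.11.11.111, still not uniform .

no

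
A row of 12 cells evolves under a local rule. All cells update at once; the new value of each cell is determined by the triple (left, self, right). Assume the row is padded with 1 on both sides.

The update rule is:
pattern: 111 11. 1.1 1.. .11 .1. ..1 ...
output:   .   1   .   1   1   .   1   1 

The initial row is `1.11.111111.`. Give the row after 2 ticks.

1.11.1....1.
1.11..1111..

1.11..1111..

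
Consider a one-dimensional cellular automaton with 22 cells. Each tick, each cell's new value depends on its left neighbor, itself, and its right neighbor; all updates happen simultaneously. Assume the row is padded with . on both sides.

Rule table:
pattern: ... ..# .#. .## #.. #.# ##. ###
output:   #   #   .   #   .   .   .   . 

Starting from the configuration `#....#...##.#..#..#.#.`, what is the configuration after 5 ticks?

###...###..###..##..#.

..###..###....#..#....
###...##...###..#..###
#...###..###...#..##..
..###...##...##..##..#
###...###..###..##..#.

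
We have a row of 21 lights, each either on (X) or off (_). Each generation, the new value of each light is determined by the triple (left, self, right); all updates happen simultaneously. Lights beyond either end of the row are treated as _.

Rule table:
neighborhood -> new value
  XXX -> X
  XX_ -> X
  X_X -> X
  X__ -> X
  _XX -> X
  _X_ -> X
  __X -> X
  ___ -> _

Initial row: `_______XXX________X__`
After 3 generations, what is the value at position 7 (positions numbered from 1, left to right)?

______XXXXX______XXX_
_____XXXXXXX____XXXXX
____XXXXXXXXX__XXXXXX
position 7 holds X

X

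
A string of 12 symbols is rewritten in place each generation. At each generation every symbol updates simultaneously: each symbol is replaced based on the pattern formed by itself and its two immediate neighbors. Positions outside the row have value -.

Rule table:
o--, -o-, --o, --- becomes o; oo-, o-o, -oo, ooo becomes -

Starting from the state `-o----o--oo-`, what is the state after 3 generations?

ooooooooo--o
---------ooo
ooooooooo---

ooooooooo---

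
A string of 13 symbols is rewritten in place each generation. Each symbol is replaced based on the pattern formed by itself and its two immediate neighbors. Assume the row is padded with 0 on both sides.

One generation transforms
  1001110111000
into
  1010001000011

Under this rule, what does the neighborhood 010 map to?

1

At position 0 the neighborhood is 010; the next row has 1 there.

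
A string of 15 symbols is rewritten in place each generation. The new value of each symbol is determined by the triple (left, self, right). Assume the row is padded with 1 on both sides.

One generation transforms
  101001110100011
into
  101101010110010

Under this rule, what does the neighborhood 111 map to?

At position 6 the neighborhood is 111; the next row has 0 there.

0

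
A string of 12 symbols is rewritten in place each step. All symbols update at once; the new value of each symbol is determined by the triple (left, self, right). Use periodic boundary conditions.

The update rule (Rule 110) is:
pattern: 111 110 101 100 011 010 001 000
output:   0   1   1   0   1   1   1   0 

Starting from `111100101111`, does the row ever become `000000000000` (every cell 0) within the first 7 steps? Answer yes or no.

no

step 1: 000101111000
step 2: 001111001000
step 3: 011001011000
step 4: 111011111000
step 5: 101110001001
step 6: 111010011011
step 7: 001110111110
step 7 is 001110111110, still not uniform 0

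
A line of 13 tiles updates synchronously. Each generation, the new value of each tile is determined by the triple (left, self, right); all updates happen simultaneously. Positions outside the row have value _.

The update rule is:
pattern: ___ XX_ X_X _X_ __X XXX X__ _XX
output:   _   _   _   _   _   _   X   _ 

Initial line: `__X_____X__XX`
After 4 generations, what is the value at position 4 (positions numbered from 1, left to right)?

_

___X_____X___
____X_____X__
_____X_____X_
______X_____X
position 4 holds _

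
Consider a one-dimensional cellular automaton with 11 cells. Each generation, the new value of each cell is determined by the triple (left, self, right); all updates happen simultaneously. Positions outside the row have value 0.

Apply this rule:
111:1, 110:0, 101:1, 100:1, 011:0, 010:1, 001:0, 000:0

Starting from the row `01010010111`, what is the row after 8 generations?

00000000010

generation 1: 01111011010
generation 2: 00110100111
generation 3: 00001110010
generation 4: 00000101011
generation 5: 00000111100
generation 6: 00000011010
generation 7: 00000000111
generation 8: 00000000010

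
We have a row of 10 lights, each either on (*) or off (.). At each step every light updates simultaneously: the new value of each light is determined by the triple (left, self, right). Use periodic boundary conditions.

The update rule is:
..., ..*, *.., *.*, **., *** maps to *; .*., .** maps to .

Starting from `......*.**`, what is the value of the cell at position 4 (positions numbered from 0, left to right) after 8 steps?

*

******.*.*
*******.*.
.*******.*
*.*******.
.*.*******
*.*.******
**.*.*****
***.*.****
position 4 holds *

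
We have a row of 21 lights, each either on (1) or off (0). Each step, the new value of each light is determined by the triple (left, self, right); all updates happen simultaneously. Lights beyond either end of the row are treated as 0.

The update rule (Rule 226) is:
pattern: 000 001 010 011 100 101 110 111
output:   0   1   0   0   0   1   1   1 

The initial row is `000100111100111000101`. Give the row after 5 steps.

010101010101110100000

step 1: 001001011101011001010
step 2: 010010101110101010100
step 3: 100101010111010101000
step 4: 001010101011101010000
step 5: 010101010101110100000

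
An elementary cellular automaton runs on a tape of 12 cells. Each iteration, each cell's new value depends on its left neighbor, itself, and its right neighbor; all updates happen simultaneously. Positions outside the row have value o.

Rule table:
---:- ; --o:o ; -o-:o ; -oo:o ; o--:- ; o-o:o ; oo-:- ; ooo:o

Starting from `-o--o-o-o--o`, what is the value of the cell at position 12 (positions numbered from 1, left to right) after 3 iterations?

o

iteration 1: oo-oooooo-oo
iteration 2: o-oooooo-ooo
iteration 3: -oooooo-oooo
position 12 holds o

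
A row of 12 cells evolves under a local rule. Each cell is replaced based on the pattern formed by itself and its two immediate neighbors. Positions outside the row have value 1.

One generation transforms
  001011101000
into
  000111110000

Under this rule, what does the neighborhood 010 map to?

0

At position 2 the neighborhood is 010; the next row has 0 there.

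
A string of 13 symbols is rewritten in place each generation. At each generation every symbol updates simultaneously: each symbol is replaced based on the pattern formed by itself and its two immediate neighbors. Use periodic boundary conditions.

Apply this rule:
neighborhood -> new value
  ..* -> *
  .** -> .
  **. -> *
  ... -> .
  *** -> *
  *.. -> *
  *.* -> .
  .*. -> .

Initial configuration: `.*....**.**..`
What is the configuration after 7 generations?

*..*..*.**.*.

*.*..*.*..**.
...**...**.*.
..*.**.*.*..*
**...*....**.
.**.*.*..*.*.
*.*....**...*
*..*..*.**.*.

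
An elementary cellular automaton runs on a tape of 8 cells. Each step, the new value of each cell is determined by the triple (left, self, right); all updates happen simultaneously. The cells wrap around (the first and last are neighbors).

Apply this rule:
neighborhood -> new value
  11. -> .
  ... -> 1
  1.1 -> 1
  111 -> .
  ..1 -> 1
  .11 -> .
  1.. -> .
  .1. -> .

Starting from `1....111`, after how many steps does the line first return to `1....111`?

16

..111...
11....11
...111..
111....1
....111.
1111....
.....111
.1111...
1.....11
..1111..
11.....1
...1111.
111.....
....1111
.111....
1....111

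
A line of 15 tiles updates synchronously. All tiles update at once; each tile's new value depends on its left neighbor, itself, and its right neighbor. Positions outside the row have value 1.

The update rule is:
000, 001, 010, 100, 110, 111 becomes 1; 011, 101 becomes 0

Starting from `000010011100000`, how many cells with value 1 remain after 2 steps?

13

step 1: 111111101111111
step 2: 111111100111111
count of 1: 13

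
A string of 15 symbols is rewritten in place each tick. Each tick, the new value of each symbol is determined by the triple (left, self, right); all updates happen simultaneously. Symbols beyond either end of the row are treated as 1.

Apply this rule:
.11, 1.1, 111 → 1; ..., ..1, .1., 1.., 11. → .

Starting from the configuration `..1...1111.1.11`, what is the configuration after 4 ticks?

.......1.111111

......111.1.111
......11.1.1111
......1.1.11111
.......1.111111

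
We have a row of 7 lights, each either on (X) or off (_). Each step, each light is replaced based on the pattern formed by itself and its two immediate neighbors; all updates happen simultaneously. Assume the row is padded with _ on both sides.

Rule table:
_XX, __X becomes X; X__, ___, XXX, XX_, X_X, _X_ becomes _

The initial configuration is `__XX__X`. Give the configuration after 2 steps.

step 1: _XX__X_
step 2: XX__X__

XX__X__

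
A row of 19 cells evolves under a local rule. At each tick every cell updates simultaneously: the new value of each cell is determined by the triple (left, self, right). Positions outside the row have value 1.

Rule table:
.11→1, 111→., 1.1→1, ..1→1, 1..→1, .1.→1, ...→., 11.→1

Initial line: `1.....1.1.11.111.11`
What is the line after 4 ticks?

tick 1: 11...111111111.111.
tick 2: .11.11.......111.11
tick 3: 1111111.....11.111.
tick 4: ......11...11111.11

......11...11111.11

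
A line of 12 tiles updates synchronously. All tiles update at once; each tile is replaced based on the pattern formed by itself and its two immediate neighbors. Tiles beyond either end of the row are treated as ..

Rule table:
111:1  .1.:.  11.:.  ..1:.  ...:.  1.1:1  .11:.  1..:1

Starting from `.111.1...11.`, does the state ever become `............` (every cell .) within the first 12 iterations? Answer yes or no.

yes

..1.1.1....1
...1.1.1....
....1.1.1...
.....1.1.1..
......1.1.1.
.......1.1.1
........1.1.
.........1.1
..........1.
...........1
............
all cells are . at iteration 11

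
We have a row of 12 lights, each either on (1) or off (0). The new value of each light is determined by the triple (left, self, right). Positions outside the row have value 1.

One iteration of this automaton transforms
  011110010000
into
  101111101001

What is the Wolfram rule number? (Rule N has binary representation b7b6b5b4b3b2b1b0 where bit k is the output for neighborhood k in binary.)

position 2: 111 → 1  (bit 7 = 1)
position 4: 110 → 1  (bit 6 = 1)
position 0: 101 → 1  (bit 5 = 1)
position 5: 100 → 1  (bit 4 = 1)
position 1: 011 → 0  (bit 3 = 0)
position 7: 010 → 0  (bit 2 = 0)
position 6: 001 → 1  (bit 1 = 1)
position 9: 000 → 0  (bit 0 = 0)
bits b7..b0 = 11110010 = 242

242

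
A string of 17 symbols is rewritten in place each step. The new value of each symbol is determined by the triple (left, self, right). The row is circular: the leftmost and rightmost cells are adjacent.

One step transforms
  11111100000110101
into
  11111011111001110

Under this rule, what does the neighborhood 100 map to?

1

At position 6 the neighborhood is 100; the next row has 1 there.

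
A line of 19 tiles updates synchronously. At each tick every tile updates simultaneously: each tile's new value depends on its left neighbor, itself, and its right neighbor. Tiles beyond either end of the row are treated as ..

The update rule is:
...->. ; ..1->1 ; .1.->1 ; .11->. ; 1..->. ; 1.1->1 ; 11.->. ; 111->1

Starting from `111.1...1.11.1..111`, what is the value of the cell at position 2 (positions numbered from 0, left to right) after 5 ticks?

.1.11..111..11.1.1.
111...1.1..1..1111.
.1...1111.11.1.11..
11..1.11.1..111....
...111..11.1.1.....
position 2 holds .

.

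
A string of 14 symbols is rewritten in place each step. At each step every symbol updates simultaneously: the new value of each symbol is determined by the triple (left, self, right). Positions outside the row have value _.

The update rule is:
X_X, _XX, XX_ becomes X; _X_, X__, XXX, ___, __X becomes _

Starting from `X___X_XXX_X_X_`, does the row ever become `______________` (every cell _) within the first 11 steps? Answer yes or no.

yes

step 1: _____XX_XX_X__
step 2: _____XXXXXX___
step 3: _____X____X___
step 4: ______________
all cells are _ at step 4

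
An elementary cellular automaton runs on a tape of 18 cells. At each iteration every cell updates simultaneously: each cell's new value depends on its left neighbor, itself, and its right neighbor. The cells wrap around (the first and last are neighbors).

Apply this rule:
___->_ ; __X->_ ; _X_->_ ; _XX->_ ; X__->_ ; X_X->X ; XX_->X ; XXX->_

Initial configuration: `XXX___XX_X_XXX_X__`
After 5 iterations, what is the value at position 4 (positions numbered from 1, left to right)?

iteration 1: __X____XX_X__XX___
iteration 2: ________XX____X___
iteration 3: _________X________
iteration 4: __________________
iteration 5: __________________
position 4 holds _

_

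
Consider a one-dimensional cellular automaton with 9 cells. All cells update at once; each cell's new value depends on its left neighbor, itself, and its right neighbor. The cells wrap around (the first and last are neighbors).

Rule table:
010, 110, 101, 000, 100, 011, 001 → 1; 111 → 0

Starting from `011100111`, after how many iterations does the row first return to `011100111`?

2

110111101
011100111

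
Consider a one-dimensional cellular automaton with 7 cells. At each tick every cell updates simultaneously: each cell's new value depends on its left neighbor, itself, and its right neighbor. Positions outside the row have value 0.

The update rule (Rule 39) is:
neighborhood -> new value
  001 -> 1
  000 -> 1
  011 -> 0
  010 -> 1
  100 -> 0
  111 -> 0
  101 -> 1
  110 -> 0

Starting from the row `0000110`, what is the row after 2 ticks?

0000011

1111000
0000011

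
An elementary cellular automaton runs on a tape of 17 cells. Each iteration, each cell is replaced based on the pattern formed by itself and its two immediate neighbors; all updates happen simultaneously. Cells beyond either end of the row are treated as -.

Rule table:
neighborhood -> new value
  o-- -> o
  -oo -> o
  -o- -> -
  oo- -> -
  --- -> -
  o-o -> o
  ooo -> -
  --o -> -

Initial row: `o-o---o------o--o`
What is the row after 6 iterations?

------o-o---o----

iteration 1: -o-o---o------o--
iteration 2: --o-o---o------o-
iteration 3: ---o-o---o------o
iteration 4: ----o-o---o------
iteration 5: -----o-o---o-----
iteration 6: ------o-o---o----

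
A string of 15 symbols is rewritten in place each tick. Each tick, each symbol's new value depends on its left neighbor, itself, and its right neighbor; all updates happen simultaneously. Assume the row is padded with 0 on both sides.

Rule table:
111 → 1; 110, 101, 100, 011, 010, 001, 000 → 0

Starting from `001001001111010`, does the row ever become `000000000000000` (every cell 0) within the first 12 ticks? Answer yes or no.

000000000110000
000000000000000
all cells are 0 at tick 2

yes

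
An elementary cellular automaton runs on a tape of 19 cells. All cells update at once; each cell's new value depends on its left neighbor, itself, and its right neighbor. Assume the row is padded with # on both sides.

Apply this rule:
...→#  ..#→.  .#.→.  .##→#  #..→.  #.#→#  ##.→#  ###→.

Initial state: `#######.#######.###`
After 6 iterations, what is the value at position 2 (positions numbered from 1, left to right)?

.

......###.....###..
.####.#.#.###.#.#..
##..##.#.##.##.#...
.#..###.#######..#.
#...#.###.....#...#
#.#..##.#.###...#.#
position 2 holds .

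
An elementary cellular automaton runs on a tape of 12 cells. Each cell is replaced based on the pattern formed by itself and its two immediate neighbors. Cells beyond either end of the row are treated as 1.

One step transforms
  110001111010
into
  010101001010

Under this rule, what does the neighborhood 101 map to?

At position 9 the neighborhood is 101; the next row has 0 there.

0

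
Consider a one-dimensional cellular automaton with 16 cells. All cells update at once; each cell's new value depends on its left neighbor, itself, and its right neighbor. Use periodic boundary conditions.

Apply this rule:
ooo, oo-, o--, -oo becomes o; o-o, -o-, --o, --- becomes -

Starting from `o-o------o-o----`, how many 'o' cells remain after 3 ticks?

---o--------o---
----o--------o--
-----o--------o-
count of o: 2

2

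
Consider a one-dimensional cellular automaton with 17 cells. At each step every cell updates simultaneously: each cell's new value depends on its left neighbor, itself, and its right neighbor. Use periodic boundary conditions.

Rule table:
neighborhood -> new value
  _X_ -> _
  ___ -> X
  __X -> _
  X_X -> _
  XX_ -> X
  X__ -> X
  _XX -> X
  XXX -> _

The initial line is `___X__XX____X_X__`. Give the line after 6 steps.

step 1: XX__X_XXXXX____XX
step 2: _XX___X___XXXX_X_
step 3: _XXXX__XX_X__X__X
step 4: _X__XX_XX__X__X__
step 5: __X_XX_XXX__X__XX
step 6: X___XX_X_XX__X_XX

X___XX_X_XX__X_XX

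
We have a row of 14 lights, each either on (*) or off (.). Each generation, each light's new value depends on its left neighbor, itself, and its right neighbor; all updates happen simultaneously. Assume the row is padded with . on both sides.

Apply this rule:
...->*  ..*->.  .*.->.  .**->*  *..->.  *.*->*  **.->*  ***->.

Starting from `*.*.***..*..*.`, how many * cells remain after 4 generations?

3

.*.**.*.......
..****..******
*.*..*..*....*
.*........**..
count of *: 3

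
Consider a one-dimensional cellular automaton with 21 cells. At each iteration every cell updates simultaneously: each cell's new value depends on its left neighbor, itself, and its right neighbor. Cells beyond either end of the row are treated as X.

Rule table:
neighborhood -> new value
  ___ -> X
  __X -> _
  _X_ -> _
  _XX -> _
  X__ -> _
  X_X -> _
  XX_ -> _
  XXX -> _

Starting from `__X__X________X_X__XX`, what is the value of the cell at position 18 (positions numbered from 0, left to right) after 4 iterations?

_______XXXXXX________
_XXXXX________XXXXXX_
_______XXXXXX________  (repeats iteration 1; period 2)
iteration 4: _XXXXX________XXXXXX_
position 18 holds X

X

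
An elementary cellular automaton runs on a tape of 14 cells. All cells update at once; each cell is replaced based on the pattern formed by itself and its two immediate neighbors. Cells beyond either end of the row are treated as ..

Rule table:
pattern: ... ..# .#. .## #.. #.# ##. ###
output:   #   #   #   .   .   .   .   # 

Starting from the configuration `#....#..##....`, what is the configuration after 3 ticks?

#.#...##....#.

#.####.#...###
#..##..#.##.#.
#.#...##....#.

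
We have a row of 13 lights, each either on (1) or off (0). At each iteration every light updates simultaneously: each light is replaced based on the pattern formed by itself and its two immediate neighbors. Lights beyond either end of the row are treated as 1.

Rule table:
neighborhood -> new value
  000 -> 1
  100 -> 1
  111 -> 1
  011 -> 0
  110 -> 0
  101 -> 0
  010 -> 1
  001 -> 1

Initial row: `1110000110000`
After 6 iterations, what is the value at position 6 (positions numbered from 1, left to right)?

0

1101111001111
1000110110111
0111000000011
0010111111101
1110011111000
1101101110111
position 6 holds 0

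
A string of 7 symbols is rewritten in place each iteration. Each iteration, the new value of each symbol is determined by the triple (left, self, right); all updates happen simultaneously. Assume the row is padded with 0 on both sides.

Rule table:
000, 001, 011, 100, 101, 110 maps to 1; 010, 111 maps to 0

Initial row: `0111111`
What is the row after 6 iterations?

1100001
1111110
1000011
0111111  (repeats iteration 0; period 4)
iteration 6: 1111110

1111110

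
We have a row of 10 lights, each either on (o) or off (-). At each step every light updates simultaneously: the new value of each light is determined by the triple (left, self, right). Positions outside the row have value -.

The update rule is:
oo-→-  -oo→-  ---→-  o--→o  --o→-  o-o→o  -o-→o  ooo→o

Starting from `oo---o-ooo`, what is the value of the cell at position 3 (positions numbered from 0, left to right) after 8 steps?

--o--oo-o-
--oo---ooo
----o---o-
----oo--oo
------o---
------oo--
--------o-
--------oo
position 3 holds -

-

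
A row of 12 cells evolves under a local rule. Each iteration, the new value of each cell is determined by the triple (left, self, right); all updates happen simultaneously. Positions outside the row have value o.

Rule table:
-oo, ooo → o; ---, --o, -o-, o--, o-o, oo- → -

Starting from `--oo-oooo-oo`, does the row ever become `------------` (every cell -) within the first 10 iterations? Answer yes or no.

no

--o--ooo--oo
-----oo---oo
-----o----oo
----------oo
----------oo  (fixed point — unchanged through iteration 10)
iteration 10 is ----------oo, still not uniform -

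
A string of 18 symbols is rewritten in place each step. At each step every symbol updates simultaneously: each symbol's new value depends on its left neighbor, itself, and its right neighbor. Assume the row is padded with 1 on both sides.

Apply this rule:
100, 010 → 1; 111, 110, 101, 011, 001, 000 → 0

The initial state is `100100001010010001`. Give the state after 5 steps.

step 1: 010110001011011000
step 2: 010001001000000100
step 3: 011001101100000110
step 4: 000100000010000000
step 5: 100110000011000000

100110000011000000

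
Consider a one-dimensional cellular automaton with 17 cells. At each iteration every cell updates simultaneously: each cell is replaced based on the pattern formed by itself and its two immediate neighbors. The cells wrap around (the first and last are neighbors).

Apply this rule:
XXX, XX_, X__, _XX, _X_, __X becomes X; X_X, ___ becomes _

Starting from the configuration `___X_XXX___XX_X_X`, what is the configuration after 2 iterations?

X_XX_XXXX_XXX_X_X

X_XX_XXXX_XXX_X_X
X_XX_XXXX_XXX_X_X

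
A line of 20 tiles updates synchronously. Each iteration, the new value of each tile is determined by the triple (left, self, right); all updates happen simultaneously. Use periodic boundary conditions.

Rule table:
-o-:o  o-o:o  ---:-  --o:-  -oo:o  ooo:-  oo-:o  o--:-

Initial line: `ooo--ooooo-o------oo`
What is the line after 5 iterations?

--o--o---ooo------o-

iteration 1: --o--o---ooo------o-
iteration 2: --o--o---o-o------o-
iteration 3: --o--o---ooo------o-  (repeats iteration 1; period 2)
iteration 5: --o--o---ooo------o-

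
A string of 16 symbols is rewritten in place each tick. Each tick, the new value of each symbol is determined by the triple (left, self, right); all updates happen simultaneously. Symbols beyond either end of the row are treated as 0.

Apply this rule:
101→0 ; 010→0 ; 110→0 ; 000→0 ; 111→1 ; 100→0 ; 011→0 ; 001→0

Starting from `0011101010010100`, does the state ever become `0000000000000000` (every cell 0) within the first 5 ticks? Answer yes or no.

yes

tick 1: 0001000000000000
tick 2: 0000000000000000
all cells are 0 at tick 2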